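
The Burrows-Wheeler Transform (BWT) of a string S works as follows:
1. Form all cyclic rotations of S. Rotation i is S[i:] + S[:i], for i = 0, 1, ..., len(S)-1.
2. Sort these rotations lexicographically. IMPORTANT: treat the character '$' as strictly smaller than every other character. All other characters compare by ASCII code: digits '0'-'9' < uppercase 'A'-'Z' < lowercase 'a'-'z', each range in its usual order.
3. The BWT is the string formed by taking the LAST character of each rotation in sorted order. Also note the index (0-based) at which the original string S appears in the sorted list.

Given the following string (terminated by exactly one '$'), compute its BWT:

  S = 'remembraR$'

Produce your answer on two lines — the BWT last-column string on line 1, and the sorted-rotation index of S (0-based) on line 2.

Answer: Rarmmreeb$
9

Derivation:
All 10 rotations (rotation i = S[i:]+S[:i]):
  rot[0] = remembraR$
  rot[1] = emembraR$r
  rot[2] = membraR$re
  rot[3] = embraR$rem
  rot[4] = mbraR$reme
  rot[5] = braR$remem
  rot[6] = raR$rememb
  rot[7] = aR$remembr
  rot[8] = R$remembra
  rot[9] = $remembraR
Sorted (with $ < everything):
  sorted[0] = $remembraR  (last char: 'R')
  sorted[1] = R$remembra  (last char: 'a')
  sorted[2] = aR$remembr  (last char: 'r')
  sorted[3] = braR$remem  (last char: 'm')
  sorted[4] = embraR$rem  (last char: 'm')
  sorted[5] = emembraR$r  (last char: 'r')
  sorted[6] = mbraR$reme  (last char: 'e')
  sorted[7] = membraR$re  (last char: 'e')
  sorted[8] = raR$rememb  (last char: 'b')
  sorted[9] = remembraR$  (last char: '$')
Last column: Rarmmreeb$
Original string S is at sorted index 9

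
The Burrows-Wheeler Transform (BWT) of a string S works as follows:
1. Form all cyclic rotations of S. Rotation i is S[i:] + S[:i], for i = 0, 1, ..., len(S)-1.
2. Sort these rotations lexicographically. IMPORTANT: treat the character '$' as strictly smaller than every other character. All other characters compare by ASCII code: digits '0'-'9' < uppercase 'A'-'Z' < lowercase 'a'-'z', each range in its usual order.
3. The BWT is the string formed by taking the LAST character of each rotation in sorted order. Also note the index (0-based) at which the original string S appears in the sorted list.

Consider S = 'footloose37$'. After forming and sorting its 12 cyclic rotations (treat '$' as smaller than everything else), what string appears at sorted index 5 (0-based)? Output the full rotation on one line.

All 12 rotations (rotation i = S[i:]+S[:i]):
  rot[0] = footloose37$
  rot[1] = ootloose37$f
  rot[2] = otloose37$fo
  rot[3] = tloose37$foo
  rot[4] = loose37$foot
  rot[5] = oose37$footl
  rot[6] = ose37$footlo
  rot[7] = se37$footloo
  rot[8] = e37$footloos
  rot[9] = 37$footloose
  rot[10] = 7$footloose3
  rot[11] = $footloose37
Sorted (with $ < everything):
  sorted[0] = $footloose37
  sorted[1] = 37$footloose
  sorted[2] = 7$footloose3
  sorted[3] = e37$footloos
  sorted[4] = footloose37$
  sorted[5] = loose37$foot
  sorted[6] = oose37$footl
  sorted[7] = ootloose37$f
  sorted[8] = ose37$footlo
  sorted[9] = otloose37$fo
  sorted[10] = se37$footloo
  sorted[11] = tloose37$foo
sorted[5] = loose37$foot

Answer: loose37$foot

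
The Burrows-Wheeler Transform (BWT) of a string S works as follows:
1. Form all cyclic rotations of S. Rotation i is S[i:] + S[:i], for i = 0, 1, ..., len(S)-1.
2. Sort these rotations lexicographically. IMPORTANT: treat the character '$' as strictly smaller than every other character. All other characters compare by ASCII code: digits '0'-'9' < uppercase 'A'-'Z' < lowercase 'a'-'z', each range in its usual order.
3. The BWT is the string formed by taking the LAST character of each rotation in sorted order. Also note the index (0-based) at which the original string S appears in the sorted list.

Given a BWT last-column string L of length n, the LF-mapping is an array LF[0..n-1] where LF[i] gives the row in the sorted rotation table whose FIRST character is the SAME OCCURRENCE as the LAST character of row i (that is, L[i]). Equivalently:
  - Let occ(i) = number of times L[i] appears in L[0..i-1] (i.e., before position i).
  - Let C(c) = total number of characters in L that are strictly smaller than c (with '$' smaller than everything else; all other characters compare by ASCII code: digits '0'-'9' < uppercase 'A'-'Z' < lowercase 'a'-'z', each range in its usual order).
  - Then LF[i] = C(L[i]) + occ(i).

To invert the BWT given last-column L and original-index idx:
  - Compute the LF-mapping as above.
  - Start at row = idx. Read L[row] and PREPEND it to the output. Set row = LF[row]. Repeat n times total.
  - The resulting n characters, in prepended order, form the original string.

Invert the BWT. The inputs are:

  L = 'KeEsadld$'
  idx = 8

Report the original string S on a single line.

LF mapping: 2 6 1 8 3 4 7 5 0
Walk LF starting at row 8, prepending L[row]:
  step 1: row=8, L[8]='$', prepend. Next row=LF[8]=0
  step 2: row=0, L[0]='K', prepend. Next row=LF[0]=2
  step 3: row=2, L[2]='E', prepend. Next row=LF[2]=1
  step 4: row=1, L[1]='e', prepend. Next row=LF[1]=6
  step 5: row=6, L[6]='l', prepend. Next row=LF[6]=7
  step 6: row=7, L[7]='d', prepend. Next row=LF[7]=5
  step 7: row=5, L[5]='d', prepend. Next row=LF[5]=4
  step 8: row=4, L[4]='a', prepend. Next row=LF[4]=3
  step 9: row=3, L[3]='s', prepend. Next row=LF[3]=8
Reversed output: saddleEK$

Answer: saddleEK$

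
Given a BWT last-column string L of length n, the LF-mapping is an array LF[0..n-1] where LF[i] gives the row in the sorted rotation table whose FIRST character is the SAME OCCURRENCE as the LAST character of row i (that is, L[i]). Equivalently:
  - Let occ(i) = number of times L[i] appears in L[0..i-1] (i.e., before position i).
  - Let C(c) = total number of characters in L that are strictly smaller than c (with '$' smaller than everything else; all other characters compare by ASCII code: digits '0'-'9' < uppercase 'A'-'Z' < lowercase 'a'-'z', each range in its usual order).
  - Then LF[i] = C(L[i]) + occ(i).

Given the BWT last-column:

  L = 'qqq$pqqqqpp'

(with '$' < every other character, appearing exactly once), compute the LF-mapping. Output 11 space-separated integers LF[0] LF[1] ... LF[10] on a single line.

Answer: 4 5 6 0 1 7 8 9 10 2 3

Derivation:
Char counts: '$':1, 'p':3, 'q':7
C (first-col start): C('$')=0, C('p')=1, C('q')=4
L[0]='q': occ=0, LF[0]=C('q')+0=4+0=4
L[1]='q': occ=1, LF[1]=C('q')+1=4+1=5
L[2]='q': occ=2, LF[2]=C('q')+2=4+2=6
L[3]='$': occ=0, LF[3]=C('$')+0=0+0=0
L[4]='p': occ=0, LF[4]=C('p')+0=1+0=1
L[5]='q': occ=3, LF[5]=C('q')+3=4+3=7
L[6]='q': occ=4, LF[6]=C('q')+4=4+4=8
L[7]='q': occ=5, LF[7]=C('q')+5=4+5=9
L[8]='q': occ=6, LF[8]=C('q')+6=4+6=10
L[9]='p': occ=1, LF[9]=C('p')+1=1+1=2
L[10]='p': occ=2, LF[10]=C('p')+2=1+2=3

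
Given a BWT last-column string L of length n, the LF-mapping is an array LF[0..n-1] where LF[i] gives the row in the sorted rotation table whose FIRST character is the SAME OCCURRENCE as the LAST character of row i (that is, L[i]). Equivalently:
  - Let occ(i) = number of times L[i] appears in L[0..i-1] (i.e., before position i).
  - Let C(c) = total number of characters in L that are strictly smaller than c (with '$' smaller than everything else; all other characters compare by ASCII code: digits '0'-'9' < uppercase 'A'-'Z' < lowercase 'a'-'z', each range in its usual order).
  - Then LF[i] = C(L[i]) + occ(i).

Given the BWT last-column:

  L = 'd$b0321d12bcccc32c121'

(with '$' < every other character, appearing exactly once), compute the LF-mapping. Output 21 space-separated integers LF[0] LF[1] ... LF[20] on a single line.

Answer: 19 0 12 1 10 6 2 20 3 7 13 14 15 16 17 11 8 18 4 9 5

Derivation:
Char counts: '$':1, '0':1, '1':4, '2':4, '3':2, 'b':2, 'c':5, 'd':2
C (first-col start): C('$')=0, C('0')=1, C('1')=2, C('2')=6, C('3')=10, C('b')=12, C('c')=14, C('d')=19
L[0]='d': occ=0, LF[0]=C('d')+0=19+0=19
L[1]='$': occ=0, LF[1]=C('$')+0=0+0=0
L[2]='b': occ=0, LF[2]=C('b')+0=12+0=12
L[3]='0': occ=0, LF[3]=C('0')+0=1+0=1
L[4]='3': occ=0, LF[4]=C('3')+0=10+0=10
L[5]='2': occ=0, LF[5]=C('2')+0=6+0=6
L[6]='1': occ=0, LF[6]=C('1')+0=2+0=2
L[7]='d': occ=1, LF[7]=C('d')+1=19+1=20
L[8]='1': occ=1, LF[8]=C('1')+1=2+1=3
L[9]='2': occ=1, LF[9]=C('2')+1=6+1=7
L[10]='b': occ=1, LF[10]=C('b')+1=12+1=13
L[11]='c': occ=0, LF[11]=C('c')+0=14+0=14
L[12]='c': occ=1, LF[12]=C('c')+1=14+1=15
L[13]='c': occ=2, LF[13]=C('c')+2=14+2=16
L[14]='c': occ=3, LF[14]=C('c')+3=14+3=17
L[15]='3': occ=1, LF[15]=C('3')+1=10+1=11
L[16]='2': occ=2, LF[16]=C('2')+2=6+2=8
L[17]='c': occ=4, LF[17]=C('c')+4=14+4=18
L[18]='1': occ=2, LF[18]=C('1')+2=2+2=4
L[19]='2': occ=3, LF[19]=C('2')+3=6+3=9
L[20]='1': occ=3, LF[20]=C('1')+3=2+3=5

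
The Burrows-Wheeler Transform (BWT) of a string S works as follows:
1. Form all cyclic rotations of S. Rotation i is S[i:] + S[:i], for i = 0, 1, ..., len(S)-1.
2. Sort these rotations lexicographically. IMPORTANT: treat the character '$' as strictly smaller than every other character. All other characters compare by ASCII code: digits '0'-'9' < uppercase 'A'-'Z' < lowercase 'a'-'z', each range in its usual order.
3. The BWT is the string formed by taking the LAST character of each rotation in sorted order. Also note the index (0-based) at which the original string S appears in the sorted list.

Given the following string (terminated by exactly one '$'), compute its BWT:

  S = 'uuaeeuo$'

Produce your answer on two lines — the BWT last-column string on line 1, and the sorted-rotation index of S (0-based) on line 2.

All 8 rotations (rotation i = S[i:]+S[:i]):
  rot[0] = uuaeeuo$
  rot[1] = uaeeuo$u
  rot[2] = aeeuo$uu
  rot[3] = eeuo$uua
  rot[4] = euo$uuae
  rot[5] = uo$uuaee
  rot[6] = o$uuaeeu
  rot[7] = $uuaeeuo
Sorted (with $ < everything):
  sorted[0] = $uuaeeuo  (last char: 'o')
  sorted[1] = aeeuo$uu  (last char: 'u')
  sorted[2] = eeuo$uua  (last char: 'a')
  sorted[3] = euo$uuae  (last char: 'e')
  sorted[4] = o$uuaeeu  (last char: 'u')
  sorted[5] = uaeeuo$u  (last char: 'u')
  sorted[6] = uo$uuaee  (last char: 'e')
  sorted[7] = uuaeeuo$  (last char: '$')
Last column: ouaeuue$
Original string S is at sorted index 7

Answer: ouaeuue$
7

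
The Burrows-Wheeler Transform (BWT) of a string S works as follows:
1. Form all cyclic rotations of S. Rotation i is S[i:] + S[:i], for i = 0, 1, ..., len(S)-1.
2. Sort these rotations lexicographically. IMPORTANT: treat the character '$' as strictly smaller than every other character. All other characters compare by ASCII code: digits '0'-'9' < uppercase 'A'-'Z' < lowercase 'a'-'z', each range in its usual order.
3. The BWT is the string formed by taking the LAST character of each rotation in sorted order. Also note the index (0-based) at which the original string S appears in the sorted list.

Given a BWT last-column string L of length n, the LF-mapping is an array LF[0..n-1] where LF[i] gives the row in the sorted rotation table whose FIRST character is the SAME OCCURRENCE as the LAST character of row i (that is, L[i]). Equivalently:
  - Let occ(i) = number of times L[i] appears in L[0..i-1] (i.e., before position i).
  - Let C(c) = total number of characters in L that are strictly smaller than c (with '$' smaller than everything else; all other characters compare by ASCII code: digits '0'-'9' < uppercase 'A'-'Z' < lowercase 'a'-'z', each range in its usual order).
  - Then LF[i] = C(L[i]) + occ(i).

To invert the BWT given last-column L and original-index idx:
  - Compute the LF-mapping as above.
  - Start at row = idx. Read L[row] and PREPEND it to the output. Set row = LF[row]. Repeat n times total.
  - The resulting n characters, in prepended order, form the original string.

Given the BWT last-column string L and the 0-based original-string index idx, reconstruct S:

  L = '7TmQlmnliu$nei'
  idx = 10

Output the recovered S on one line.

LF mapping: 1 3 9 2 7 10 11 8 5 13 0 12 4 6
Walk LF starting at row 10, prepending L[row]:
  step 1: row=10, L[10]='$', prepend. Next row=LF[10]=0
  step 2: row=0, L[0]='7', prepend. Next row=LF[0]=1
  step 3: row=1, L[1]='T', prepend. Next row=LF[1]=3
  step 4: row=3, L[3]='Q', prepend. Next row=LF[3]=2
  step 5: row=2, L[2]='m', prepend. Next row=LF[2]=9
  step 6: row=9, L[9]='u', prepend. Next row=LF[9]=13
  step 7: row=13, L[13]='i', prepend. Next row=LF[13]=6
  step 8: row=6, L[6]='n', prepend. Next row=LF[6]=11
  step 9: row=11, L[11]='n', prepend. Next row=LF[11]=12
  step 10: row=12, L[12]='e', prepend. Next row=LF[12]=4
  step 11: row=4, L[4]='l', prepend. Next row=LF[4]=7
  step 12: row=7, L[7]='l', prepend. Next row=LF[7]=8
  step 13: row=8, L[8]='i', prepend. Next row=LF[8]=5
  step 14: row=5, L[5]='m', prepend. Next row=LF[5]=10
Reversed output: millenniumQT7$

Answer: millenniumQT7$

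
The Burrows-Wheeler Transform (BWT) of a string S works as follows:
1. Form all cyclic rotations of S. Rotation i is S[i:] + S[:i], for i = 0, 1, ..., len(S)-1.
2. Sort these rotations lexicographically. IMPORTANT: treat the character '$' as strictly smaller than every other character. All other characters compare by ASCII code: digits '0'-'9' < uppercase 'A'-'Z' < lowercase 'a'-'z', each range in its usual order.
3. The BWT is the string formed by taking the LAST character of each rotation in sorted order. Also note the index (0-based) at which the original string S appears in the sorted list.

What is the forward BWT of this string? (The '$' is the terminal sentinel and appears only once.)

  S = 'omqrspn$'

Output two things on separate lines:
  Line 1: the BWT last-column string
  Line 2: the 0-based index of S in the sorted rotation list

All 8 rotations (rotation i = S[i:]+S[:i]):
  rot[0] = omqrspn$
  rot[1] = mqrspn$o
  rot[2] = qrspn$om
  rot[3] = rspn$omq
  rot[4] = spn$omqr
  rot[5] = pn$omqrs
  rot[6] = n$omqrsp
  rot[7] = $omqrspn
Sorted (with $ < everything):
  sorted[0] = $omqrspn  (last char: 'n')
  sorted[1] = mqrspn$o  (last char: 'o')
  sorted[2] = n$omqrsp  (last char: 'p')
  sorted[3] = omqrspn$  (last char: '$')
  sorted[4] = pn$omqrs  (last char: 's')
  sorted[5] = qrspn$om  (last char: 'm')
  sorted[6] = rspn$omq  (last char: 'q')
  sorted[7] = spn$omqr  (last char: 'r')
Last column: nop$smqr
Original string S is at sorted index 3

Answer: nop$smqr
3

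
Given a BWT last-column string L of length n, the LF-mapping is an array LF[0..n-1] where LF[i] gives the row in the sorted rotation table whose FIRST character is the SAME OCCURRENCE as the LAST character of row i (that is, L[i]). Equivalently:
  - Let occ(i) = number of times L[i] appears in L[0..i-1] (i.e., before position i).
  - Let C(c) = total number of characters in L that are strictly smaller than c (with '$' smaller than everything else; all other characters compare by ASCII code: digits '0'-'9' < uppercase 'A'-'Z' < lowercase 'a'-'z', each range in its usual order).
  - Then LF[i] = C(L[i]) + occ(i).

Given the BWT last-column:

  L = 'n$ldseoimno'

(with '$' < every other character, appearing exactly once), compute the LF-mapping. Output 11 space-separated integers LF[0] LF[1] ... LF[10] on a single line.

Answer: 6 0 4 1 10 2 8 3 5 7 9

Derivation:
Char counts: '$':1, 'd':1, 'e':1, 'i':1, 'l':1, 'm':1, 'n':2, 'o':2, 's':1
C (first-col start): C('$')=0, C('d')=1, C('e')=2, C('i')=3, C('l')=4, C('m')=5, C('n')=6, C('o')=8, C('s')=10
L[0]='n': occ=0, LF[0]=C('n')+0=6+0=6
L[1]='$': occ=0, LF[1]=C('$')+0=0+0=0
L[2]='l': occ=0, LF[2]=C('l')+0=4+0=4
L[3]='d': occ=0, LF[3]=C('d')+0=1+0=1
L[4]='s': occ=0, LF[4]=C('s')+0=10+0=10
L[5]='e': occ=0, LF[5]=C('e')+0=2+0=2
L[6]='o': occ=0, LF[6]=C('o')+0=8+0=8
L[7]='i': occ=0, LF[7]=C('i')+0=3+0=3
L[8]='m': occ=0, LF[8]=C('m')+0=5+0=5
L[9]='n': occ=1, LF[9]=C('n')+1=6+1=7
L[10]='o': occ=1, LF[10]=C('o')+1=8+1=9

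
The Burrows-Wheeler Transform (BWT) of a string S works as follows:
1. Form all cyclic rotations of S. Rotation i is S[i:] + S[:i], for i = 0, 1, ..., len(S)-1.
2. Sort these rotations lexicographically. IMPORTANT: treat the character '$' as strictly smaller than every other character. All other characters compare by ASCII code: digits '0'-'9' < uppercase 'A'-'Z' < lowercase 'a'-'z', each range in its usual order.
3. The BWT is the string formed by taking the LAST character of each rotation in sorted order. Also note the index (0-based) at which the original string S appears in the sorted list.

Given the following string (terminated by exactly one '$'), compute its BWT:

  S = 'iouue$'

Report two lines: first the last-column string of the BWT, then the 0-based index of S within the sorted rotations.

All 6 rotations (rotation i = S[i:]+S[:i]):
  rot[0] = iouue$
  rot[1] = ouue$i
  rot[2] = uue$io
  rot[3] = ue$iou
  rot[4] = e$iouu
  rot[5] = $iouue
Sorted (with $ < everything):
  sorted[0] = $iouue  (last char: 'e')
  sorted[1] = e$iouu  (last char: 'u')
  sorted[2] = iouue$  (last char: '$')
  sorted[3] = ouue$i  (last char: 'i')
  sorted[4] = ue$iou  (last char: 'u')
  sorted[5] = uue$io  (last char: 'o')
Last column: eu$iuo
Original string S is at sorted index 2

Answer: eu$iuo
2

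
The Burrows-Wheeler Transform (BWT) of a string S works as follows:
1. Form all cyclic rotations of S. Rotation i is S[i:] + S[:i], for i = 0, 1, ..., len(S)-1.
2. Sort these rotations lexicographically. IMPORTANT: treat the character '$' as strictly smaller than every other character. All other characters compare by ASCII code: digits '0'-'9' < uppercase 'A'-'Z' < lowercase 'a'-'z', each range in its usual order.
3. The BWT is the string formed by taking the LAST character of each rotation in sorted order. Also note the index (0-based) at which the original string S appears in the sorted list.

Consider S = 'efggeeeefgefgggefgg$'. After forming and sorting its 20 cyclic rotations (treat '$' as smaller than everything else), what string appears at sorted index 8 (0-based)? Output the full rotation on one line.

Answer: fgefgggefgg$efggeeee

Derivation:
All 20 rotations (rotation i = S[i:]+S[:i]):
  rot[0] = efggeeeefgefgggefgg$
  rot[1] = fggeeeefgefgggefgg$e
  rot[2] = ggeeeefgefgggefgg$ef
  rot[3] = geeeefgefgggefgg$efg
  rot[4] = eeeefgefgggefgg$efgg
  rot[5] = eeefgefgggefgg$efgge
  rot[6] = eefgefgggefgg$efggee
  rot[7] = efgefgggefgg$efggeee
  rot[8] = fgefgggefgg$efggeeee
  rot[9] = gefgggefgg$efggeeeef
  rot[10] = efgggefgg$efggeeeefg
  rot[11] = fgggefgg$efggeeeefge
  rot[12] = gggefgg$efggeeeefgef
  rot[13] = ggefgg$efggeeeefgefg
  rot[14] = gefgg$efggeeeefgefgg
  rot[15] = efgg$efggeeeefgefggg
  rot[16] = fgg$efggeeeefgefggge
  rot[17] = gg$efggeeeefgefgggef
  rot[18] = g$efggeeeefgefgggefg
  rot[19] = $efggeeeefgefgggefgg
Sorted (with $ < everything):
  sorted[0] = $efggeeeefgefgggefgg
  sorted[1] = eeeefgefgggefgg$efgg
  sorted[2] = eeefgefgggefgg$efgge
  sorted[3] = eefgefgggefgg$efggee
  sorted[4] = efgefgggefgg$efggeee
  sorted[5] = efgg$efggeeeefgefggg
  sorted[6] = efggeeeefgefgggefgg$
  sorted[7] = efgggefgg$efggeeeefg
  sorted[8] = fgefgggefgg$efggeeee
  sorted[9] = fgg$efggeeeefgefggge
  sorted[10] = fggeeeefgefgggefgg$e
  sorted[11] = fgggefgg$efggeeeefge
  sorted[12] = g$efggeeeefgefgggefg
  sorted[13] = geeeefgefgggefgg$efg
  sorted[14] = gefgg$efggeeeefgefgg
  sorted[15] = gefgggefgg$efggeeeef
  sorted[16] = gg$efggeeeefgefgggef
  sorted[17] = ggeeeefgefgggefgg$ef
  sorted[18] = ggefgg$efggeeeefgefg
  sorted[19] = gggefgg$efggeeeefgef
sorted[8] = fgefgggefgg$efggeeee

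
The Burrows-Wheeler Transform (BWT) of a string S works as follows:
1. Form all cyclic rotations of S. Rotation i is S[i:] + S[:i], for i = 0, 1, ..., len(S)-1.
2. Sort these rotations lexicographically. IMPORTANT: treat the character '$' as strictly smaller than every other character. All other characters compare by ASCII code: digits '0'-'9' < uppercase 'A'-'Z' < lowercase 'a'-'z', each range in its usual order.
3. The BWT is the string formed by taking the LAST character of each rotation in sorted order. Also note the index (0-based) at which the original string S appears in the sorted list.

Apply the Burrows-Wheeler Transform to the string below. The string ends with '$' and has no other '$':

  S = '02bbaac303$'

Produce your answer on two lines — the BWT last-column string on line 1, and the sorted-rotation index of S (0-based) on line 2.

All 11 rotations (rotation i = S[i:]+S[:i]):
  rot[0] = 02bbaac303$
  rot[1] = 2bbaac303$0
  rot[2] = bbaac303$02
  rot[3] = baac303$02b
  rot[4] = aac303$02bb
  rot[5] = ac303$02bba
  rot[6] = c303$02bbaa
  rot[7] = 303$02bbaac
  rot[8] = 03$02bbaac3
  rot[9] = 3$02bbaac30
  rot[10] = $02bbaac303
Sorted (with $ < everything):
  sorted[0] = $02bbaac303  (last char: '3')
  sorted[1] = 02bbaac303$  (last char: '$')
  sorted[2] = 03$02bbaac3  (last char: '3')
  sorted[3] = 2bbaac303$0  (last char: '0')
  sorted[4] = 3$02bbaac30  (last char: '0')
  sorted[5] = 303$02bbaac  (last char: 'c')
  sorted[6] = aac303$02bb  (last char: 'b')
  sorted[7] = ac303$02bba  (last char: 'a')
  sorted[8] = baac303$02b  (last char: 'b')
  sorted[9] = bbaac303$02  (last char: '2')
  sorted[10] = c303$02bbaa  (last char: 'a')
Last column: 3$300cbab2a
Original string S is at sorted index 1

Answer: 3$300cbab2a
1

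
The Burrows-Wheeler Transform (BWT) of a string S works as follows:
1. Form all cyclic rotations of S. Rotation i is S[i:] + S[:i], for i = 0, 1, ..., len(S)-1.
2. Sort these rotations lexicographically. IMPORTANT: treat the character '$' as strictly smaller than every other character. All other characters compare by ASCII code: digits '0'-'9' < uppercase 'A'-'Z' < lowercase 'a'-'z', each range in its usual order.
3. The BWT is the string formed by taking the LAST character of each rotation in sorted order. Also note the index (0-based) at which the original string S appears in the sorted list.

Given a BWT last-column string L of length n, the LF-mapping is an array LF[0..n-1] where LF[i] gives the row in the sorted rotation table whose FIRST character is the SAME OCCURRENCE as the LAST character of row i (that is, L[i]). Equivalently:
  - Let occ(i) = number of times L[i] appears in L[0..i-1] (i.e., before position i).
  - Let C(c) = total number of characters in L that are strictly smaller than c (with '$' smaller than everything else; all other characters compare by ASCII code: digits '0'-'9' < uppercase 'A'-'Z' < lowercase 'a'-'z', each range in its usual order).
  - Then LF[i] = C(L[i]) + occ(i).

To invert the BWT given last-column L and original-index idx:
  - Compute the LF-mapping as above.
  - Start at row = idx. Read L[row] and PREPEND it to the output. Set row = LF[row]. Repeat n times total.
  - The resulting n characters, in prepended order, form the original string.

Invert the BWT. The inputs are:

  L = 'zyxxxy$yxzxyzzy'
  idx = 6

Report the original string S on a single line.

LF mapping: 11 6 1 2 3 7 0 8 4 12 5 9 13 14 10
Walk LF starting at row 6, prepending L[row]:
  step 1: row=6, L[6]='$', prepend. Next row=LF[6]=0
  step 2: row=0, L[0]='z', prepend. Next row=LF[0]=11
  step 3: row=11, L[11]='y', prepend. Next row=LF[11]=9
  step 4: row=9, L[9]='z', prepend. Next row=LF[9]=12
  step 5: row=12, L[12]='z', prepend. Next row=LF[12]=13
  step 6: row=13, L[13]='z', prepend. Next row=LF[13]=14
  step 7: row=14, L[14]='y', prepend. Next row=LF[14]=10
  step 8: row=10, L[10]='x', prepend. Next row=LF[10]=5
  step 9: row=5, L[5]='y', prepend. Next row=LF[5]=7
  step 10: row=7, L[7]='y', prepend. Next row=LF[7]=8
  step 11: row=8, L[8]='x', prepend. Next row=LF[8]=4
  step 12: row=4, L[4]='x', prepend. Next row=LF[4]=3
  step 13: row=3, L[3]='x', prepend. Next row=LF[3]=2
  step 14: row=2, L[2]='x', prepend. Next row=LF[2]=1
  step 15: row=1, L[1]='y', prepend. Next row=LF[1]=6
Reversed output: yxxxxyyxyzzzyz$

Answer: yxxxxyyxyzzzyz$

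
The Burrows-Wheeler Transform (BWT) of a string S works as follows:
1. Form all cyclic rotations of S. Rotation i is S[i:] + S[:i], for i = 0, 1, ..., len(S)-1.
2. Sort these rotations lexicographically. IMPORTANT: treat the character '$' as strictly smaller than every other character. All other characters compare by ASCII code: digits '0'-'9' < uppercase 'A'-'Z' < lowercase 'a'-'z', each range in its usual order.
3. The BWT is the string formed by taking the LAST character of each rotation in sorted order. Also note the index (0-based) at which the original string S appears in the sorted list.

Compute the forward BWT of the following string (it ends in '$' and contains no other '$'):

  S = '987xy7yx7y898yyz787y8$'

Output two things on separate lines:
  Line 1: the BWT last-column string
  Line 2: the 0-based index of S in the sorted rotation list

All 22 rotations (rotation i = S[i:]+S[:i]):
  rot[0] = 987xy7yx7y898yyz787y8$
  rot[1] = 87xy7yx7y898yyz787y8$9
  rot[2] = 7xy7yx7y898yyz787y8$98
  rot[3] = xy7yx7y898yyz787y8$987
  rot[4] = y7yx7y898yyz787y8$987x
  rot[5] = 7yx7y898yyz787y8$987xy
  rot[6] = yx7y898yyz787y8$987xy7
  rot[7] = x7y898yyz787y8$987xy7y
  rot[8] = 7y898yyz787y8$987xy7yx
  rot[9] = y898yyz787y8$987xy7yx7
  rot[10] = 898yyz787y8$987xy7yx7y
  rot[11] = 98yyz787y8$987xy7yx7y8
  rot[12] = 8yyz787y8$987xy7yx7y89
  rot[13] = yyz787y8$987xy7yx7y898
  rot[14] = yz787y8$987xy7yx7y898y
  rot[15] = z787y8$987xy7yx7y898yy
  rot[16] = 787y8$987xy7yx7y898yyz
  rot[17] = 87y8$987xy7yx7y898yyz7
  rot[18] = 7y8$987xy7yx7y898yyz78
  rot[19] = y8$987xy7yx7y898yyz787
  rot[20] = 8$987xy7yx7y898yyz787y
  rot[21] = $987xy7yx7y898yyz787y8
Sorted (with $ < everything):
  sorted[0] = $987xy7yx7y898yyz787y8  (last char: '8')
  sorted[1] = 787y8$987xy7yx7y898yyz  (last char: 'z')
  sorted[2] = 7xy7yx7y898yyz787y8$98  (last char: '8')
  sorted[3] = 7y8$987xy7yx7y898yyz78  (last char: '8')
  sorted[4] = 7y898yyz787y8$987xy7yx  (last char: 'x')
  sorted[5] = 7yx7y898yyz787y8$987xy  (last char: 'y')
  sorted[6] = 8$987xy7yx7y898yyz787y  (last char: 'y')
  sorted[7] = 87xy7yx7y898yyz787y8$9  (last char: '9')
  sorted[8] = 87y8$987xy7yx7y898yyz7  (last char: '7')
  sorted[9] = 898yyz787y8$987xy7yx7y  (last char: 'y')
  sorted[10] = 8yyz787y8$987xy7yx7y89  (last char: '9')
  sorted[11] = 987xy7yx7y898yyz787y8$  (last char: '$')
  sorted[12] = 98yyz787y8$987xy7yx7y8  (last char: '8')
  sorted[13] = x7y898yyz787y8$987xy7y  (last char: 'y')
  sorted[14] = xy7yx7y898yyz787y8$987  (last char: '7')
  sorted[15] = y7yx7y898yyz787y8$987x  (last char: 'x')
  sorted[16] = y8$987xy7yx7y898yyz787  (last char: '7')
  sorted[17] = y898yyz787y8$987xy7yx7  (last char: '7')
  sorted[18] = yx7y898yyz787y8$987xy7  (last char: '7')
  sorted[19] = yyz787y8$987xy7yx7y898  (last char: '8')
  sorted[20] = yz787y8$987xy7yx7y898y  (last char: 'y')
  sorted[21] = z787y8$987xy7yx7y898yy  (last char: 'y')
Last column: 8z88xyy97y9$8y7x7778yy
Original string S is at sorted index 11

Answer: 8z88xyy97y9$8y7x7778yy
11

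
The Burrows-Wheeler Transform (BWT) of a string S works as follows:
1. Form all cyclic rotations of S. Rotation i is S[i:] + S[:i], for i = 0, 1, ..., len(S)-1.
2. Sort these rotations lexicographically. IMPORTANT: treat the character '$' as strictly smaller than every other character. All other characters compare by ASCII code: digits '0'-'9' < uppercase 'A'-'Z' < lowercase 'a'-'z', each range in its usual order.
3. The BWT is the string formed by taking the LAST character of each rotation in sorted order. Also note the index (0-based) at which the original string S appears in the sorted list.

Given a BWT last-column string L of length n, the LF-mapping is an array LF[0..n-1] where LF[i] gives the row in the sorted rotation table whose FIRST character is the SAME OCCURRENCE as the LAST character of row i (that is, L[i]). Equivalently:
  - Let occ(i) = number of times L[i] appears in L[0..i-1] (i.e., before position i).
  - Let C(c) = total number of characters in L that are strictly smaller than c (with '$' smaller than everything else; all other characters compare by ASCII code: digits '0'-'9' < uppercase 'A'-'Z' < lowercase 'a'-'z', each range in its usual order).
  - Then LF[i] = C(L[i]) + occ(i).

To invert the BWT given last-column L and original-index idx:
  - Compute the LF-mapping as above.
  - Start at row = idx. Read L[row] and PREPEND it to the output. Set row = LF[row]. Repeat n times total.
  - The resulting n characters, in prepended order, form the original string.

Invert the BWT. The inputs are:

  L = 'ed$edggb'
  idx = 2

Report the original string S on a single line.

LF mapping: 4 2 0 5 3 6 7 1
Walk LF starting at row 2, prepending L[row]:
  step 1: row=2, L[2]='$', prepend. Next row=LF[2]=0
  step 2: row=0, L[0]='e', prepend. Next row=LF[0]=4
  step 3: row=4, L[4]='d', prepend. Next row=LF[4]=3
  step 4: row=3, L[3]='e', prepend. Next row=LF[3]=5
  step 5: row=5, L[5]='g', prepend. Next row=LF[5]=6
  step 6: row=6, L[6]='g', prepend. Next row=LF[6]=7
  step 7: row=7, L[7]='b', prepend. Next row=LF[7]=1
  step 8: row=1, L[1]='d', prepend. Next row=LF[1]=2
Reversed output: dbggede$

Answer: dbggede$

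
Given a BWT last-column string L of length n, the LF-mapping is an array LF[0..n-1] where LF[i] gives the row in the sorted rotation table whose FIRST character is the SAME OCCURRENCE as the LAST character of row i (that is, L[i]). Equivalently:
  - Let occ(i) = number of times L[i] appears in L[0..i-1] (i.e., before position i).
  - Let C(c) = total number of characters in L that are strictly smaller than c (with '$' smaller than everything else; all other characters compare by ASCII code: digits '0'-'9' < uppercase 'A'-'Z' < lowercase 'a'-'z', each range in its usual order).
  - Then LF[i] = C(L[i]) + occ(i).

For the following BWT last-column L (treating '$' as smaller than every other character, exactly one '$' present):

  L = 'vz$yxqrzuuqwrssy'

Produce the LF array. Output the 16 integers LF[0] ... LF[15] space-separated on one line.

Answer: 9 14 0 12 11 1 3 15 7 8 2 10 4 5 6 13

Derivation:
Char counts: '$':1, 'q':2, 'r':2, 's':2, 'u':2, 'v':1, 'w':1, 'x':1, 'y':2, 'z':2
C (first-col start): C('$')=0, C('q')=1, C('r')=3, C('s')=5, C('u')=7, C('v')=9, C('w')=10, C('x')=11, C('y')=12, C('z')=14
L[0]='v': occ=0, LF[0]=C('v')+0=9+0=9
L[1]='z': occ=0, LF[1]=C('z')+0=14+0=14
L[2]='$': occ=0, LF[2]=C('$')+0=0+0=0
L[3]='y': occ=0, LF[3]=C('y')+0=12+0=12
L[4]='x': occ=0, LF[4]=C('x')+0=11+0=11
L[5]='q': occ=0, LF[5]=C('q')+0=1+0=1
L[6]='r': occ=0, LF[6]=C('r')+0=3+0=3
L[7]='z': occ=1, LF[7]=C('z')+1=14+1=15
L[8]='u': occ=0, LF[8]=C('u')+0=7+0=7
L[9]='u': occ=1, LF[9]=C('u')+1=7+1=8
L[10]='q': occ=1, LF[10]=C('q')+1=1+1=2
L[11]='w': occ=0, LF[11]=C('w')+0=10+0=10
L[12]='r': occ=1, LF[12]=C('r')+1=3+1=4
L[13]='s': occ=0, LF[13]=C('s')+0=5+0=5
L[14]='s': occ=1, LF[14]=C('s')+1=5+1=6
L[15]='y': occ=1, LF[15]=C('y')+1=12+1=13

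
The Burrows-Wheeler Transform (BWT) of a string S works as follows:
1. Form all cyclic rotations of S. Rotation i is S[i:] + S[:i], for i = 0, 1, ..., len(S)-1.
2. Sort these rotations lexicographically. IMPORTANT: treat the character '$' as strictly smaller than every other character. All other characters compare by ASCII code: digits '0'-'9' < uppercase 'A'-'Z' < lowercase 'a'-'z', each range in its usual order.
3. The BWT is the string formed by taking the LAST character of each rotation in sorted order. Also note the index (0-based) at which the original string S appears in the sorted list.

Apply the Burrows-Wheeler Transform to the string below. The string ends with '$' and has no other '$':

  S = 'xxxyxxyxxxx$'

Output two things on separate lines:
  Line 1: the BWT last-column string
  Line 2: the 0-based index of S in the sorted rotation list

All 12 rotations (rotation i = S[i:]+S[:i]):
  rot[0] = xxxyxxyxxxx$
  rot[1] = xxyxxyxxxx$x
  rot[2] = xyxxyxxxx$xx
  rot[3] = yxxyxxxx$xxx
  rot[4] = xxyxxxx$xxxy
  rot[5] = xyxxxx$xxxyx
  rot[6] = yxxxx$xxxyxx
  rot[7] = xxxx$xxxyxxy
  rot[8] = xxx$xxxyxxyx
  rot[9] = xx$xxxyxxyxx
  rot[10] = x$xxxyxxyxxx
  rot[11] = $xxxyxxyxxxx
Sorted (with $ < everything):
  sorted[0] = $xxxyxxyxxxx  (last char: 'x')
  sorted[1] = x$xxxyxxyxxx  (last char: 'x')
  sorted[2] = xx$xxxyxxyxx  (last char: 'x')
  sorted[3] = xxx$xxxyxxyx  (last char: 'x')
  sorted[4] = xxxx$xxxyxxy  (last char: 'y')
  sorted[5] = xxxyxxyxxxx$  (last char: '$')
  sorted[6] = xxyxxxx$xxxy  (last char: 'y')
  sorted[7] = xxyxxyxxxx$x  (last char: 'x')
  sorted[8] = xyxxxx$xxxyx  (last char: 'x')
  sorted[9] = xyxxyxxxx$xx  (last char: 'x')
  sorted[10] = yxxxx$xxxyxx  (last char: 'x')
  sorted[11] = yxxyxxxx$xxx  (last char: 'x')
Last column: xxxxy$yxxxxx
Original string S is at sorted index 5

Answer: xxxxy$yxxxxx
5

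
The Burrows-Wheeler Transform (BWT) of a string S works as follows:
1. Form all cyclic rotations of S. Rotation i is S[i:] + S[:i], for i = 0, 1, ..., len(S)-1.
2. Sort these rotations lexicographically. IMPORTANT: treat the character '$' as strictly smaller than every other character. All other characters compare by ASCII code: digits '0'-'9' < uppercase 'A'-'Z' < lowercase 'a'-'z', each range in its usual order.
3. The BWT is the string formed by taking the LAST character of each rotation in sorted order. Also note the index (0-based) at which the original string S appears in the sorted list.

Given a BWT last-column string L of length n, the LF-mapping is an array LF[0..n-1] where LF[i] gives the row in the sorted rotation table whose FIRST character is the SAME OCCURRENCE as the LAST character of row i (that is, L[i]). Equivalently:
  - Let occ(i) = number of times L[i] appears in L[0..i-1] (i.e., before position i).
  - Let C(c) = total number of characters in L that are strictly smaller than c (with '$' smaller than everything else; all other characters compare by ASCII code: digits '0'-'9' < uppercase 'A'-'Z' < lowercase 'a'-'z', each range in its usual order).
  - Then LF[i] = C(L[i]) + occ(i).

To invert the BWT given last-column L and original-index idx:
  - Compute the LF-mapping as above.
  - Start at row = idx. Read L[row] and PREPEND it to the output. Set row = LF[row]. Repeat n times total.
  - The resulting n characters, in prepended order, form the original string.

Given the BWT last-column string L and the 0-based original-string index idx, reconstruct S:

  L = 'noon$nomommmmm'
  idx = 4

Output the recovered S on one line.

LF mapping: 7 10 11 8 0 9 12 1 13 2 3 4 5 6
Walk LF starting at row 4, prepending L[row]:
  step 1: row=4, L[4]='$', prepend. Next row=LF[4]=0
  step 2: row=0, L[0]='n', prepend. Next row=LF[0]=7
  step 3: row=7, L[7]='m', prepend. Next row=LF[7]=1
  step 4: row=1, L[1]='o', prepend. Next row=LF[1]=10
  step 5: row=10, L[10]='m', prepend. Next row=LF[10]=3
  step 6: row=3, L[3]='n', prepend. Next row=LF[3]=8
  step 7: row=8, L[8]='o', prepend. Next row=LF[8]=13
  step 8: row=13, L[13]='m', prepend. Next row=LF[13]=6
  step 9: row=6, L[6]='o', prepend. Next row=LF[6]=12
  step 10: row=12, L[12]='m', prepend. Next row=LF[12]=5
  step 11: row=5, L[5]='n', prepend. Next row=LF[5]=9
  step 12: row=9, L[9]='m', prepend. Next row=LF[9]=2
  step 13: row=2, L[2]='o', prepend. Next row=LF[2]=11
  step 14: row=11, L[11]='m', prepend. Next row=LF[11]=4
Reversed output: momnmomonmomn$

Answer: momnmomonmomn$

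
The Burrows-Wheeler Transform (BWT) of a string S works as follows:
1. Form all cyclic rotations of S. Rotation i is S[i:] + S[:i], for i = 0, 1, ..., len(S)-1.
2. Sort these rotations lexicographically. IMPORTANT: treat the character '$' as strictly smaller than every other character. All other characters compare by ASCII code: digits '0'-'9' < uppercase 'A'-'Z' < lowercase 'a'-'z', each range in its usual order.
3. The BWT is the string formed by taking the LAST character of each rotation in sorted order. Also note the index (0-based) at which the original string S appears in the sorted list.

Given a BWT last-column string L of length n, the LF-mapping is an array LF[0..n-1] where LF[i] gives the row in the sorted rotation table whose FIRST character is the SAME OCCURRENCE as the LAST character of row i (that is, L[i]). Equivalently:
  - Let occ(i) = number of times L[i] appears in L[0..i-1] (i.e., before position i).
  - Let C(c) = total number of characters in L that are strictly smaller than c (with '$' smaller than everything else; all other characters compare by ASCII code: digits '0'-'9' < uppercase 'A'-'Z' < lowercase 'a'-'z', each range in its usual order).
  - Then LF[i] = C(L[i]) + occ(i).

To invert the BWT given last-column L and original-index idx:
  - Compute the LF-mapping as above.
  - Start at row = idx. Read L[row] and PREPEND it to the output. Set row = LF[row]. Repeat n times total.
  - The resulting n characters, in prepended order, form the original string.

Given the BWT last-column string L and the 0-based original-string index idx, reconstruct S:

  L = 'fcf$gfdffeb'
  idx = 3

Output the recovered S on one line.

Answer: dfcbgeffff$

Derivation:
LF mapping: 5 2 6 0 10 7 3 8 9 4 1
Walk LF starting at row 3, prepending L[row]:
  step 1: row=3, L[3]='$', prepend. Next row=LF[3]=0
  step 2: row=0, L[0]='f', prepend. Next row=LF[0]=5
  step 3: row=5, L[5]='f', prepend. Next row=LF[5]=7
  step 4: row=7, L[7]='f', prepend. Next row=LF[7]=8
  step 5: row=8, L[8]='f', prepend. Next row=LF[8]=9
  step 6: row=9, L[9]='e', prepend. Next row=LF[9]=4
  step 7: row=4, L[4]='g', prepend. Next row=LF[4]=10
  step 8: row=10, L[10]='b', prepend. Next row=LF[10]=1
  step 9: row=1, L[1]='c', prepend. Next row=LF[1]=2
  step 10: row=2, L[2]='f', prepend. Next row=LF[2]=6
  step 11: row=6, L[6]='d', prepend. Next row=LF[6]=3
Reversed output: dfcbgeffff$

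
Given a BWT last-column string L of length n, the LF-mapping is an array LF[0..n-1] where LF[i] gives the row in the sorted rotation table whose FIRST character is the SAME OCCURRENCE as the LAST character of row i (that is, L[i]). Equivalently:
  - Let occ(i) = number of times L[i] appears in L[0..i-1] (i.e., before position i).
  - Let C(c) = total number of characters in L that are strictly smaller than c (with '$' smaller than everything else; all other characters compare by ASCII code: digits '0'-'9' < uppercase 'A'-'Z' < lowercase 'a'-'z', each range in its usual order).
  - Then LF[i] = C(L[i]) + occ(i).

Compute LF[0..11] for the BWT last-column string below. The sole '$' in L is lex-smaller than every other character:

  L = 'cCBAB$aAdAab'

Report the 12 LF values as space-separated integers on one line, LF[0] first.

Char counts: '$':1, 'A':3, 'B':2, 'C':1, 'a':2, 'b':1, 'c':1, 'd':1
C (first-col start): C('$')=0, C('A')=1, C('B')=4, C('C')=6, C('a')=7, C('b')=9, C('c')=10, C('d')=11
L[0]='c': occ=0, LF[0]=C('c')+0=10+0=10
L[1]='C': occ=0, LF[1]=C('C')+0=6+0=6
L[2]='B': occ=0, LF[2]=C('B')+0=4+0=4
L[3]='A': occ=0, LF[3]=C('A')+0=1+0=1
L[4]='B': occ=1, LF[4]=C('B')+1=4+1=5
L[5]='$': occ=0, LF[5]=C('$')+0=0+0=0
L[6]='a': occ=0, LF[6]=C('a')+0=7+0=7
L[7]='A': occ=1, LF[7]=C('A')+1=1+1=2
L[8]='d': occ=0, LF[8]=C('d')+0=11+0=11
L[9]='A': occ=2, LF[9]=C('A')+2=1+2=3
L[10]='a': occ=1, LF[10]=C('a')+1=7+1=8
L[11]='b': occ=0, LF[11]=C('b')+0=9+0=9

Answer: 10 6 4 1 5 0 7 2 11 3 8 9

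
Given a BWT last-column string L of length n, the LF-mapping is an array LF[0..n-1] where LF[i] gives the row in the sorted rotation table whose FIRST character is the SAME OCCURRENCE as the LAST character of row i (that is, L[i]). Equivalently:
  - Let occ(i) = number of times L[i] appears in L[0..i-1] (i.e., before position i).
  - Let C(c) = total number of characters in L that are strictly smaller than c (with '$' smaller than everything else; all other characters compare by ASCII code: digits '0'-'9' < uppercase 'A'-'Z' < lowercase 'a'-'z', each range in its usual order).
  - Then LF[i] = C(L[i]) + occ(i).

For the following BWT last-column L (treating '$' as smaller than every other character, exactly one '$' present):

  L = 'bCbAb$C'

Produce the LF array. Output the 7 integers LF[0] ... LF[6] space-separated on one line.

Char counts: '$':1, 'A':1, 'C':2, 'b':3
C (first-col start): C('$')=0, C('A')=1, C('C')=2, C('b')=4
L[0]='b': occ=0, LF[0]=C('b')+0=4+0=4
L[1]='C': occ=0, LF[1]=C('C')+0=2+0=2
L[2]='b': occ=1, LF[2]=C('b')+1=4+1=5
L[3]='A': occ=0, LF[3]=C('A')+0=1+0=1
L[4]='b': occ=2, LF[4]=C('b')+2=4+2=6
L[5]='$': occ=0, LF[5]=C('$')+0=0+0=0
L[6]='C': occ=1, LF[6]=C('C')+1=2+1=3

Answer: 4 2 5 1 6 0 3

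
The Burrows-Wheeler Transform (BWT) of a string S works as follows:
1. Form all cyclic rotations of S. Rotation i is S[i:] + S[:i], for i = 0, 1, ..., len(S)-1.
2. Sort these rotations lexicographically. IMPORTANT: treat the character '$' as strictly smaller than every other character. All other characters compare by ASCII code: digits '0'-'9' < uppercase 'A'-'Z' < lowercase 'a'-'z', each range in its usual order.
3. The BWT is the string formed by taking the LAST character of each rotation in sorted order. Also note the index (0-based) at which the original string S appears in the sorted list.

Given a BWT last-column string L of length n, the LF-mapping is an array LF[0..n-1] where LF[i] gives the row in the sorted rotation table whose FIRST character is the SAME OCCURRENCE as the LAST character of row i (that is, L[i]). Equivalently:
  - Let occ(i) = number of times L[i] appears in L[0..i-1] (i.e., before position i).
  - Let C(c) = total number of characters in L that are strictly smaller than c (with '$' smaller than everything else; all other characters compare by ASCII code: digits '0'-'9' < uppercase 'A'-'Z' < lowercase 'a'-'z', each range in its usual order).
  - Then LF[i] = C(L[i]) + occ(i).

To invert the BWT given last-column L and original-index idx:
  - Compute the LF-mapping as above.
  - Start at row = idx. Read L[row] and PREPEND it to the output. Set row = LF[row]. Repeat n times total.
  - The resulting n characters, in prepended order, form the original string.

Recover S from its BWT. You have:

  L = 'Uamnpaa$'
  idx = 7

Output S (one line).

Answer: panamaU$

Derivation:
LF mapping: 1 2 5 6 7 3 4 0
Walk LF starting at row 7, prepending L[row]:
  step 1: row=7, L[7]='$', prepend. Next row=LF[7]=0
  step 2: row=0, L[0]='U', prepend. Next row=LF[0]=1
  step 3: row=1, L[1]='a', prepend. Next row=LF[1]=2
  step 4: row=2, L[2]='m', prepend. Next row=LF[2]=5
  step 5: row=5, L[5]='a', prepend. Next row=LF[5]=3
  step 6: row=3, L[3]='n', prepend. Next row=LF[3]=6
  step 7: row=6, L[6]='a', prepend. Next row=LF[6]=4
  step 8: row=4, L[4]='p', prepend. Next row=LF[4]=7
Reversed output: panamaU$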